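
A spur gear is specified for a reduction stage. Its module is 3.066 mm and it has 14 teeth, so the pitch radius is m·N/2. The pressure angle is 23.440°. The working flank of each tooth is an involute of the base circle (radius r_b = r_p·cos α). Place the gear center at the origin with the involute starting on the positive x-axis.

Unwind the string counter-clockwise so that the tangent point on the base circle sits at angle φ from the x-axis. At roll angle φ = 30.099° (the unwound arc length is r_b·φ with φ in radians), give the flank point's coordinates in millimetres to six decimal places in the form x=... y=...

x=22.223325 y=0.925550

pitch radius r_p = m·N/2 = 3.066·14/2 = 21.462000
base radius r_b = r_p·cos α = 21.462000·cos 23.440° = 19.690894
roll angle φ = 30.099° = 0.52532665 rad
x = r_b·(cos φ + φ·sin φ) = 19.690894·(0.86516017 + 0.52532665·0.50149564) = 22.223325
y = r_b·(sin φ − φ·cos φ) = 19.690894·(0.50149564 − 0.52532665·0.86516017) = 0.925550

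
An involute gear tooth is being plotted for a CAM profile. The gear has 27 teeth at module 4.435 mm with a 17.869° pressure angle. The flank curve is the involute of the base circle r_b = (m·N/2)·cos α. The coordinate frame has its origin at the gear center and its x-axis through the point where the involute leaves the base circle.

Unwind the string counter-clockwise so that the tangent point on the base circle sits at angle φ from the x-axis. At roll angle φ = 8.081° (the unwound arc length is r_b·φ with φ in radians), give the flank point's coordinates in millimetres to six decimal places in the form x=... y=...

pitch radius r_p = m·N/2 = 4.435·27/2 = 59.872500
base radius r_b = r_p·cos α = 59.872500·cos 17.869° = 56.984284
roll angle φ = 8.081° = 0.14104006 rad
x = r_b·(cos φ + φ·sin φ) = 56.984284·(0.99007033 + 0.14104006·0.14057292) = 57.548243
y = r_b·(sin φ − φ·cos φ) = 56.984284·(0.14057292 − 0.14104006·0.99007033) = 0.053186

x=57.548243 y=0.053186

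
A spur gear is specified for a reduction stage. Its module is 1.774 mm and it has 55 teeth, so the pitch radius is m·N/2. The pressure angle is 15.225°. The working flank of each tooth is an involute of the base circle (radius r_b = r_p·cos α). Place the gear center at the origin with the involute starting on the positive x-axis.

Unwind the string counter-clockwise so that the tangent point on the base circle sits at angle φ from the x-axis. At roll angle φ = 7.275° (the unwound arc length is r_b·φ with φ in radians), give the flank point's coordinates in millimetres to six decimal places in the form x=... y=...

pitch radius r_p = m·N/2 = 1.774·55/2 = 48.785000
base radius r_b = r_p·cos α = 48.785000·cos 15.225° = 47.072744
roll angle φ = 7.275° = 0.12697270 rad
x = r_b·(cos φ + φ·sin φ) = 47.072744·(0.99194979 + 0.12697270·0.12663180) = 47.450671
y = r_b·(sin φ − φ·cos φ) = 47.072744·(0.12663180 − 0.12697270·0.99194979) = 0.032069

x=47.450671 y=0.032069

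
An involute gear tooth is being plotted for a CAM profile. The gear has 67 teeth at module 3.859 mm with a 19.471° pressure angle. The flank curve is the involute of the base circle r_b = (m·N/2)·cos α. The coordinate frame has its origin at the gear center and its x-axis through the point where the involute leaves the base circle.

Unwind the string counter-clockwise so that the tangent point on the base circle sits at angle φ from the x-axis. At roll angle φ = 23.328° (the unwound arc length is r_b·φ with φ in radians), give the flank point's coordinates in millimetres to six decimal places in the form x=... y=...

pitch radius r_p = m·N/2 = 3.859·67/2 = 129.276500
base radius r_b = r_p·cos α = 129.276500·cos 19.471° = 121.883219
roll angle φ = 23.328° = 0.40715041 rad
x = r_b·(cos φ + φ·sin φ) = 121.883219·(0.91825297 + 0.40715041·0.39599429) = 131.570767
y = r_b·(sin φ − φ·cos φ) = 121.883219·(0.39599429 − 0.40715041·0.91825297) = 2.696937

x=131.570767 y=2.696937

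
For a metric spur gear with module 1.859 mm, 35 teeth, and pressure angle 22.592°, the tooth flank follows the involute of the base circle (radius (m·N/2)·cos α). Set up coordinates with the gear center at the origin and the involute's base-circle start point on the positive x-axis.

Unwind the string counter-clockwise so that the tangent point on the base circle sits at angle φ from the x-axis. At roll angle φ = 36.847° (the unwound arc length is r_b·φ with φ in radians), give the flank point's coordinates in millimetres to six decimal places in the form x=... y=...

pitch radius r_p = m·N/2 = 1.859·35/2 = 32.532500
base radius r_b = r_p·cos α = 32.532500·cos 22.592° = 30.036082
roll angle φ = 36.847° = 0.64310147 rad
x = r_b·(cos φ + φ·sin φ) = 30.036082·(0.80023972 + 0.64310147·0.59968024) = 35.619638
y = r_b·(sin φ − φ·cos φ) = 30.036082·(0.59968024 − 0.64310147·0.80023972) = 2.554416

x=35.619638 y=2.554416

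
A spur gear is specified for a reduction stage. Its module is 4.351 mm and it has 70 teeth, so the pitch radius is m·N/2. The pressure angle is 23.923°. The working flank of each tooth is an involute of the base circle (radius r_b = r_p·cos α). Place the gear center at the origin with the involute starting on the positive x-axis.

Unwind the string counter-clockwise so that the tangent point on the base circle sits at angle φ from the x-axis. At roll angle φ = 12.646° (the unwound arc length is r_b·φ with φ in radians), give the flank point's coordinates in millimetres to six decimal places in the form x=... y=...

x=142.551813 y=0.496478

pitch radius r_p = m·N/2 = 4.351·70/2 = 152.285000
base radius r_b = r_p·cos α = 152.285000·cos 23.923° = 139.202386
roll angle φ = 12.646° = 0.22071434 rad
x = r_b·(cos φ + φ·sin φ) = 139.202386·(0.97574131 + 0.22071434·0.21892669) = 142.551813
y = r_b·(sin φ − φ·cos φ) = 139.202386·(0.21892669 − 0.22071434·0.97574131) = 0.496478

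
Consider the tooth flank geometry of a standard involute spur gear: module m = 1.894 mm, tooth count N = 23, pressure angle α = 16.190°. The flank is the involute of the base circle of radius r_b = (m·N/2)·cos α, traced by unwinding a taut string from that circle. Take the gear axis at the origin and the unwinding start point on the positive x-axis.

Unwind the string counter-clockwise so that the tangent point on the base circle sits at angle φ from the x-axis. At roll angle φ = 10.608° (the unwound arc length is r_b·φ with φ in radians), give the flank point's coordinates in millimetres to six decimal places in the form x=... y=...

pitch radius r_p = m·N/2 = 1.894·23/2 = 21.781000
base radius r_b = r_p·cos α = 21.781000·cos 16.190° = 20.917217
roll angle φ = 10.608° = 0.18514453 rad
x = r_b·(cos φ + φ·sin φ) = 20.917217·(0.98290966 + 0.18514453·0.18408859) = 21.272656
y = r_b·(sin φ − φ·cos φ) = 20.917217·(0.18408859 − 0.18514453·0.98290966) = 0.044099

x=21.272656 y=0.044099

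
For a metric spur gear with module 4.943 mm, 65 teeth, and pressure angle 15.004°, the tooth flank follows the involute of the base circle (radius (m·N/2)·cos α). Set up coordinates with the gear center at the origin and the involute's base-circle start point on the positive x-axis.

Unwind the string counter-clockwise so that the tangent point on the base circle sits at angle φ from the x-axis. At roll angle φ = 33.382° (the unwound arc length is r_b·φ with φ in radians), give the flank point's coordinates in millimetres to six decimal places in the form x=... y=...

x=179.314015 y=9.886511

pitch radius r_p = m·N/2 = 4.943·65/2 = 160.647500
base radius r_b = r_p·cos α = 160.647500·cos 15.004° = 155.170666
roll angle φ = 33.382° = 0.58262581 rad
x = r_b·(cos φ + φ·sin φ) = 155.170666·(0.83502076 + 0.58262581·0.55021844) = 179.314015
y = r_b·(sin φ − φ·cos φ) = 155.170666·(0.55021844 − 0.58262581·0.83502076) = 9.886511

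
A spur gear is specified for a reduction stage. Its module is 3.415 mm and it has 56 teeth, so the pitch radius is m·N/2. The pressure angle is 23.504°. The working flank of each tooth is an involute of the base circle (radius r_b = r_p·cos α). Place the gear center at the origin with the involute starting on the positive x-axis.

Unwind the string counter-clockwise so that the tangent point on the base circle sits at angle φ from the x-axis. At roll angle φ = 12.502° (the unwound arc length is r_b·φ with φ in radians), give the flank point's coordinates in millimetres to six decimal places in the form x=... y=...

pitch radius r_p = m·N/2 = 3.415·56/2 = 95.620000
base radius r_b = r_p·cos α = 95.620000·cos 23.504° = 87.686622
roll angle φ = 12.502° = 0.21820106 rad
x = r_b·(cos φ + φ·sin φ) = 87.686622·(0.97628845 + 0.21820106·0.21647369) = 89.749296
y = r_b·(sin φ − φ·cos φ) = 87.686622·(0.21647369 − 0.21820106·0.97628845) = 0.302213

x=89.749296 y=0.302213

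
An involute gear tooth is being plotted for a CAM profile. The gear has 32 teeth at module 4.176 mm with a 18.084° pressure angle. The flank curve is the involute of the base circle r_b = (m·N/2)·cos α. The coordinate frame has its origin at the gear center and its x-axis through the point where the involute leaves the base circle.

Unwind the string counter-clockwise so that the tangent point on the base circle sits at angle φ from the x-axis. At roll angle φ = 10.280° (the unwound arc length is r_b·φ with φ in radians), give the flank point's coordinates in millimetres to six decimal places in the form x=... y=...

x=64.529569 y=0.121891

pitch radius r_p = m·N/2 = 4.176·32/2 = 66.816000
base radius r_b = r_p·cos α = 66.816000·cos 18.084° = 63.515453
roll angle φ = 10.280° = 0.17941985 rad
x = r_b·(cos φ + φ·sin φ) = 63.515453·(0.98394739 + 0.17941985·0.17845876) = 64.529569
y = r_b·(sin φ − φ·cos φ) = 63.515453·(0.17845876 − 0.17941985·0.98394739) = 0.121891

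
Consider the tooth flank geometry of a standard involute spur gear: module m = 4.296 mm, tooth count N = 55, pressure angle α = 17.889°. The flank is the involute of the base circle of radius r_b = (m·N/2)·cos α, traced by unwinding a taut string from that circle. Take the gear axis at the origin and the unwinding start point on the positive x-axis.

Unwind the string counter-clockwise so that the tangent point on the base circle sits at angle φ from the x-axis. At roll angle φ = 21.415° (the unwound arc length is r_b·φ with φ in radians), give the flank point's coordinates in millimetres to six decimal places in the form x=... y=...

x=120.009209 y=1.929575

pitch radius r_p = m·N/2 = 4.296·55/2 = 118.140000
base radius r_b = r_p·cos α = 118.140000·cos 17.889° = 112.428332
roll angle φ = 21.415° = 0.37376226 rad
x = r_b·(cos φ + φ·sin φ) = 112.428332·(0.93096026 + 0.37376226·0.36512052) = 120.009209
y = r_b·(sin φ − φ·cos φ) = 112.428332·(0.36512052 − 0.37376226·0.93096026) = 1.929575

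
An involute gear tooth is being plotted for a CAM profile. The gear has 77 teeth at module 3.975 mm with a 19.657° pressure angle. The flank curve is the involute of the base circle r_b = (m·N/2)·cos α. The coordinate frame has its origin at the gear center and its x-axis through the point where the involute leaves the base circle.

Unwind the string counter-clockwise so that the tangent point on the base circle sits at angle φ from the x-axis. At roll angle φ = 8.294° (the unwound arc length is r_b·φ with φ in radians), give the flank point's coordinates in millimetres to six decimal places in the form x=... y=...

pitch radius r_p = m·N/2 = 3.975·77/2 = 153.037500
base radius r_b = r_p·cos α = 153.037500·cos 19.657° = 144.118974
roll angle φ = 8.294° = 0.14475761 rad
x = r_b·(cos φ + φ·sin φ) = 144.118974·(0.98954090 + 0.14475761·0.14425258) = 145.621063
y = r_b·(sin φ − φ·cos φ) = 144.118974·(0.14425258 − 0.14475761·0.98954090) = 0.145417

x=145.621063 y=0.145417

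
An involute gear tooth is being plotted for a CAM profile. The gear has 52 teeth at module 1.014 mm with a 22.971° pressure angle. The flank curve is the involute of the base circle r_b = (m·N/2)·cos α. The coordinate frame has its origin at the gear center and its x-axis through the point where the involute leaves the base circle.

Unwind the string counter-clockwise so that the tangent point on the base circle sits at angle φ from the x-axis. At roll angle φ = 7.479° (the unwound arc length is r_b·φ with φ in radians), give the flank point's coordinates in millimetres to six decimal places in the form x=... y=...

pitch radius r_p = m·N/2 = 1.014·52/2 = 26.364000
base radius r_b = r_p·cos α = 26.364000·cos 22.971° = 24.273401
roll angle φ = 7.479° = 0.13053317 rad
x = r_b·(cos φ + φ·sin φ) = 24.273401·(0.99149264 + 0.13053317·0.13016280) = 24.479317
y = r_b·(sin φ − φ·cos φ) = 24.273401·(0.13016280 − 0.13053317·0.99149264) = 0.017965

x=24.479317 y=0.017965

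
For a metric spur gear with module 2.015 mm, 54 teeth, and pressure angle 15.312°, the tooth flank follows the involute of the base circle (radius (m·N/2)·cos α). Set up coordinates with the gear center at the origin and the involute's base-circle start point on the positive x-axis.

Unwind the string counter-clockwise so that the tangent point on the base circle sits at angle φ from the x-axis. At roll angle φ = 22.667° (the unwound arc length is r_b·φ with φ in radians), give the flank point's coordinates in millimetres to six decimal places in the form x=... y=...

pitch radius r_p = m·N/2 = 2.015·54/2 = 54.405000
base radius r_b = r_p·cos α = 54.405000·cos 15.312° = 52.473738
roll angle φ = 22.667° = 0.39561378 rad
x = r_b·(cos φ + φ·sin φ) = 52.473738·(0.92276020 + 0.39561378·0.38537463) = 56.420798
y = r_b·(sin φ − φ·cos φ) = 52.473738·(0.38537463 − 0.39561378·0.92276020) = 1.066160

x=56.420798 y=1.066160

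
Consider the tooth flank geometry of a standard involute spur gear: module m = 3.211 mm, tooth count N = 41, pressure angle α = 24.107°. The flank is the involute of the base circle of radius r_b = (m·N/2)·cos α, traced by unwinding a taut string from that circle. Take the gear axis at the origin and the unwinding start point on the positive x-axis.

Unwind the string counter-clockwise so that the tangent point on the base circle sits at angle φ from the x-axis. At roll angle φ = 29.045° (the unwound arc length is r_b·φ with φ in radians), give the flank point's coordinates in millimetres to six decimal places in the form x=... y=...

pitch radius r_p = m·N/2 = 3.211·41/2 = 65.825500
base radius r_b = r_p·cos α = 65.825500·cos 24.107° = 60.084482
roll angle φ = 29.045° = 0.50693088 rad
x = r_b·(cos φ + φ·sin φ) = 60.084482·(0.87423867 + 0.50693088·0.48549640) = 67.315756
y = r_b·(sin φ − φ·cos φ) = 60.084482·(0.48549640 − 0.50693088·0.87423867) = 2.542644

x=67.315756 y=2.542644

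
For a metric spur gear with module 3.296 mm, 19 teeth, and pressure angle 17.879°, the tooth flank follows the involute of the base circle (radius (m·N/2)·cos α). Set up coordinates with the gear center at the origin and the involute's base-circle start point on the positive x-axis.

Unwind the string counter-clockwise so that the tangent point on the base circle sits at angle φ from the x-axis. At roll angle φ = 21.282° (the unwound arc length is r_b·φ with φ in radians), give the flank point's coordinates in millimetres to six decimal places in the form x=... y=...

x=31.785204 y=0.502063

pitch radius r_p = m·N/2 = 3.296·19/2 = 31.312000
base radius r_b = r_p·cos α = 31.312000·cos 17.879° = 29.799849
roll angle φ = 21.282° = 0.37144097 rad
x = r_b·(cos φ + φ·sin φ) = 29.799849·(0.93180530 + 0.37144097·0.36295851) = 31.785204
y = r_b·(sin φ − φ·cos φ) = 29.799849·(0.36295851 − 0.37144097·0.93180530) = 0.502063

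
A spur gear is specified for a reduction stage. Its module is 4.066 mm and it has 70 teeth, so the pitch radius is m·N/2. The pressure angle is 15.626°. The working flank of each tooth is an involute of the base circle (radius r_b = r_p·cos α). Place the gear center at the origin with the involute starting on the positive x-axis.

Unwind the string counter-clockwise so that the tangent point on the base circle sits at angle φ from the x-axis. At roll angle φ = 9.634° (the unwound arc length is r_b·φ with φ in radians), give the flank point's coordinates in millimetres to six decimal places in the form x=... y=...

pitch radius r_p = m·N/2 = 4.066·70/2 = 142.310000
base radius r_b = r_p·cos α = 142.310000·cos 15.626° = 137.050284
roll angle φ = 9.634° = 0.16814502 rad
x = r_b·(cos φ + φ·sin φ) = 137.050284·(0.98589690 + 0.16814502·0.16735382) = 138.974006
y = r_b·(sin φ − φ·cos φ) = 137.050284·(0.16735382 − 0.16814502·0.98589690) = 0.216562

x=138.974006 y=0.216562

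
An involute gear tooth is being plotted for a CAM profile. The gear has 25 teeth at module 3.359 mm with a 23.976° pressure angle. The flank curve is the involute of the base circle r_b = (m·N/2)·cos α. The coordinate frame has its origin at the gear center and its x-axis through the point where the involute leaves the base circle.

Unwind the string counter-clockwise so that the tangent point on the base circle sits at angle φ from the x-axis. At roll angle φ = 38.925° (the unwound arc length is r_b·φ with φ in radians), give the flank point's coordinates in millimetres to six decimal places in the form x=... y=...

pitch radius r_p = m·N/2 = 3.359·25/2 = 41.987500
base radius r_b = r_p·cos α = 41.987500·cos 23.976° = 38.364640
roll angle φ = 38.925° = 0.67936941 rad
x = r_b·(cos φ + φ·sin φ) = 38.364640·(0.77796907 + 0.67936941·0.62830257) = 46.222433
y = r_b·(sin φ − φ·cos φ) = 38.364640·(0.62830257 − 0.67936941·0.77796907) = 3.827800

x=46.222433 y=3.827800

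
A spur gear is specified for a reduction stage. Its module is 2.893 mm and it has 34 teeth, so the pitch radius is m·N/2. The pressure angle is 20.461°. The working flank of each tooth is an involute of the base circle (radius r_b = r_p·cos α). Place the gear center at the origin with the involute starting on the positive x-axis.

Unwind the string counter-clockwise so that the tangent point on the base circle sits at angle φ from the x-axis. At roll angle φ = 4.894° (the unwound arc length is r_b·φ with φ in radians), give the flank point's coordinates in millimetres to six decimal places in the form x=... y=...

pitch radius r_p = m·N/2 = 2.893·34/2 = 49.181000
base radius r_b = r_p·cos α = 49.181000·cos 20.461° = 46.078188
roll angle φ = 4.894° = 0.08541641 rad
x = r_b·(cos φ + φ·sin φ) = 46.078188·(0.99635424 + 0.08541641·0.08531259) = 46.245974
y = r_b·(sin φ − φ·cos φ) = 46.078188·(0.08531259 − 0.08541641·0.99635424) = 0.009565

x=46.245974 y=0.009565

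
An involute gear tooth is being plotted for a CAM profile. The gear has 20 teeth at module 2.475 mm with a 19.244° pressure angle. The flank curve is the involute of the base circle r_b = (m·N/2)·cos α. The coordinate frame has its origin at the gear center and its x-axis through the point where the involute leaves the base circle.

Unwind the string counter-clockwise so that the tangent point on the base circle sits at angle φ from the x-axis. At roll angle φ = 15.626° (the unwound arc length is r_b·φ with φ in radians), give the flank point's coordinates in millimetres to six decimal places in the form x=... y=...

pitch radius r_p = m·N/2 = 2.475·20/2 = 24.750000
base radius r_b = r_p·cos α = 24.750000·cos 19.244° = 23.367058
roll angle φ = 15.626° = 0.27272515 rad
x = r_b·(cos φ + φ·sin φ) = 23.367058·(0.96304044 + 0.27272515·0.26935686) = 24.219975
y = r_b·(sin φ − φ·cos φ) = 23.367058·(0.26935686 − 0.27272515·0.96304044) = 0.156828

x=24.219975 y=0.156828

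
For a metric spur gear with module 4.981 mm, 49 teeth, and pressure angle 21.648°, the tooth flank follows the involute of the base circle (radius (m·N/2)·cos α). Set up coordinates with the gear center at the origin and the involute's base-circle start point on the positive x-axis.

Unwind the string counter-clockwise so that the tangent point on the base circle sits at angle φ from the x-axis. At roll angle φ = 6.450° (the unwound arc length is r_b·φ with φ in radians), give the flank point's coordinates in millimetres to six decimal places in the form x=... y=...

pitch radius r_p = m·N/2 = 4.981·49/2 = 122.034500
base radius r_b = r_p·cos α = 122.034500·cos 21.648° = 113.427133
roll angle φ = 6.450° = 0.11257374 rad
x = r_b·(cos φ + φ·sin φ) = 113.427133·(0.99367027 + 0.11257374·0.11233612) = 114.143580
y = r_b·(sin φ − φ·cos φ) = 113.427133·(0.11233612 − 0.11257374·0.99367027) = 0.053871

x=114.143580 y=0.053871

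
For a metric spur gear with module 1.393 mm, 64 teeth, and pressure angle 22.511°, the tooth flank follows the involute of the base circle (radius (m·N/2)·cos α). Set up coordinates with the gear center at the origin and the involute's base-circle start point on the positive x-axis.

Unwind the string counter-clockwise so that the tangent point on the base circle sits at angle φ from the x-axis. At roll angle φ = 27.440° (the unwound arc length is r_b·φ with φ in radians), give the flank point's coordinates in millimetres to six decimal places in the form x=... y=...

x=45.634747 y=1.473503

pitch radius r_p = m·N/2 = 1.393·64/2 = 44.576000
base radius r_b = r_p·cos α = 44.576000·cos 22.511° = 41.179578
roll angle φ = 27.440° = 0.47891835 rad
x = r_b·(cos φ + φ·sin φ) = 41.179578·(0.88749389 + 0.47891835·0.46081948) = 45.634747
y = r_b·(sin φ − φ·cos φ) = 41.179578·(0.46081948 − 0.47891835·0.88749389) = 1.473503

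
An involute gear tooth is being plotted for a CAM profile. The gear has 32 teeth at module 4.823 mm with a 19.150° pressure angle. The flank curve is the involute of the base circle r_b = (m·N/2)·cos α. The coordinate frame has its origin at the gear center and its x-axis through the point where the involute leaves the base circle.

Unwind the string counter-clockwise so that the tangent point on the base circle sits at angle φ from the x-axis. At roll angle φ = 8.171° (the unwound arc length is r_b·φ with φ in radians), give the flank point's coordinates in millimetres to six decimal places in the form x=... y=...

pitch radius r_p = m·N/2 = 4.823·32/2 = 77.168000
base radius r_b = r_p·cos α = 77.168000·cos 19.150° = 72.897754
roll angle φ = 8.171° = 0.14261085 rad
x = r_b·(cos φ + φ·sin φ) = 72.897754·(0.98984830 + 0.14261085·0.14212794) = 73.635282
y = r_b·(sin φ − φ·cos φ) = 72.897754·(0.14212794 − 0.14261085·0.98984830) = 0.070334

x=73.635282 y=0.070334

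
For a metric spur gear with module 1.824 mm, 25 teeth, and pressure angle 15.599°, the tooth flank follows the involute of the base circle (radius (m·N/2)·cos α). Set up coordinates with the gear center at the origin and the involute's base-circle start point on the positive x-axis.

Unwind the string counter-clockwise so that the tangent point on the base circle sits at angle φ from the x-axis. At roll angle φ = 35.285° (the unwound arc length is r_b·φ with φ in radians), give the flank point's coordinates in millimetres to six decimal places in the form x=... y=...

pitch radius r_p = m·N/2 = 1.824·25/2 = 22.800000
base radius r_b = r_p·cos α = 22.800000·cos 15.599° = 21.960214
roll angle φ = 35.285° = 0.61583943 rad
x = r_b·(cos φ + φ·sin φ) = 21.960214·(0.81628884 + 0.61583943·0.57764394) = 25.737914
y = r_b·(sin φ − φ·cos φ) = 21.960214·(0.57764394 − 0.61583943·0.81628884) = 1.645722

x=25.737914 y=1.645722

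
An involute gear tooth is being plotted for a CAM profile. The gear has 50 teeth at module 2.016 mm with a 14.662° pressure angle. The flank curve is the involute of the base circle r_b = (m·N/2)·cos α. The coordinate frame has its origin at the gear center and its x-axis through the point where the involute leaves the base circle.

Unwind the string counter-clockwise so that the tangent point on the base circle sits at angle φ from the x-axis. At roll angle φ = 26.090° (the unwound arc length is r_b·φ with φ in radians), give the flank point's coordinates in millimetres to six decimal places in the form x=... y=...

pitch radius r_p = m·N/2 = 2.016·50/2 = 50.400000
base radius r_b = r_p·cos α = 50.400000·cos 14.662° = 48.758766
roll angle φ = 26.090° = 0.45535640 rad
x = r_b·(cos φ + φ·sin φ) = 48.758766·(0.89810435 + 0.45535640·0.43978243) = 53.554780
y = r_b·(sin φ − φ·cos φ) = 48.758766·(0.43978243 − 0.45535640·0.89810435) = 1.502982

x=53.554780 y=1.502982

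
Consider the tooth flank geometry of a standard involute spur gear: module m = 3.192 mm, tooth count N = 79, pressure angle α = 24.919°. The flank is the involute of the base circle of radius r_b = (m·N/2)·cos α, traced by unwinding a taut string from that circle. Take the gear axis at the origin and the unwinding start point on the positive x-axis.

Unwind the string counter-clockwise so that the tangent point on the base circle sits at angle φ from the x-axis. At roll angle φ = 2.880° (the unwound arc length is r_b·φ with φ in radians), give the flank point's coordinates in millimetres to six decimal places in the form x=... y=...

pitch radius r_p = m·N/2 = 3.192·79/2 = 126.084000
base radius r_b = r_p·cos α = 126.084000·cos 24.919° = 114.346127
roll angle φ = 2.880° = 0.05026548 rad
x = r_b·(cos φ + φ·sin φ) = 114.346127·(0.99873696 + 0.05026548·0.05024432) = 114.490491
y = r_b·(sin φ − φ·cos φ) = 114.346127·(0.05024432 − 0.05026548·0.99873696) = 0.004839

x=114.490491 y=0.004839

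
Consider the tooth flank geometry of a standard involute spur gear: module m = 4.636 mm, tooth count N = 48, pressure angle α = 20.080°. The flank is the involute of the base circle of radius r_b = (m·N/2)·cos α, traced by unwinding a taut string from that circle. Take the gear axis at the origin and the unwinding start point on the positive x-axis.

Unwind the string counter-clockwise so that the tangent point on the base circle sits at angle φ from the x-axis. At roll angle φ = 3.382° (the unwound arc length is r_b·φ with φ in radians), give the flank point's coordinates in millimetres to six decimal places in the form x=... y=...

x=104.682615 y=0.007161

pitch radius r_p = m·N/2 = 4.636·48/2 = 111.264000
base radius r_b = r_p·cos α = 111.264000·cos 20.080° = 104.500724
roll angle φ = 3.382° = 0.05902704 rad
x = r_b·(cos φ + φ·sin φ) = 104.500724·(0.99825841 + 0.05902704·0.05899276) = 104.682615
y = r_b·(sin φ − φ·cos φ) = 104.500724·(0.05899276 − 0.05902704·0.99825841) = 0.007161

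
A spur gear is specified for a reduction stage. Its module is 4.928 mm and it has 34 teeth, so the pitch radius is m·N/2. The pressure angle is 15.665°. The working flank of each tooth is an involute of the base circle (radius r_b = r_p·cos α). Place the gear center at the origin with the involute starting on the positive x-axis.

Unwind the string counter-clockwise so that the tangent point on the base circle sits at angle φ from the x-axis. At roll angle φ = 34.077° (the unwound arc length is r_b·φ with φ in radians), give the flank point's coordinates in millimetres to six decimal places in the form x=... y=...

pitch radius r_p = m·N/2 = 4.928·34/2 = 83.776000
base radius r_b = r_p·cos α = 83.776000·cos 15.665° = 80.664297
roll angle φ = 34.077° = 0.59475585 rad
x = r_b·(cos φ + φ·sin φ) = 80.664297·(0.82828532 + 0.59475585·0.56030654) = 93.694075
y = r_b·(sin φ − φ·cos φ) = 80.664297·(0.56030654 − 0.59475585·0.82828532) = 5.459279

x=93.694075 y=5.459279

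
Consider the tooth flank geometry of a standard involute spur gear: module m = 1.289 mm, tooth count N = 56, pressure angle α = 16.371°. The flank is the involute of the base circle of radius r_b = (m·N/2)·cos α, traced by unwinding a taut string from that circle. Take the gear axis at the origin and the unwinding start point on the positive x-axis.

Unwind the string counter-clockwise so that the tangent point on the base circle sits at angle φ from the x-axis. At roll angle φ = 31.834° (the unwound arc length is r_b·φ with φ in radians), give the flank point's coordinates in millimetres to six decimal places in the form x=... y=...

x=39.568185 y=1.919351

pitch radius r_p = m·N/2 = 1.289·56/2 = 36.092000
base radius r_b = r_p·cos α = 36.092000·cos 16.371° = 34.628713
roll angle φ = 31.834° = 0.55560811 rad
x = r_b·(cos φ + φ·sin φ) = 34.628713·(0.84957984 + 0.55560811·0.52746004) = 39.568185
y = r_b·(sin φ − φ·cos φ) = 34.628713·(0.52746004 − 0.55560811·0.84957984) = 1.919351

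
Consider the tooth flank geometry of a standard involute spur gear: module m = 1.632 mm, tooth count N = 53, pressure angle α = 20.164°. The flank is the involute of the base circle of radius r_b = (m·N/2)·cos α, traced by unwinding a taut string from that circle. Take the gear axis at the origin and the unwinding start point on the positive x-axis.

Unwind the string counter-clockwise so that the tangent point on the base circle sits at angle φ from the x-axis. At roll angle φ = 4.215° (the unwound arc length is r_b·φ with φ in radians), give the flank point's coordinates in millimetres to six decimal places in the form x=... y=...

x=40.707027 y=0.005385

pitch radius r_p = m·N/2 = 1.632·53/2 = 43.248000
base radius r_b = r_p·cos α = 43.248000·cos 20.164° = 40.597321
roll angle φ = 4.215° = 0.07356563 rad
x = r_b·(cos φ + φ·sin φ) = 40.597321·(0.99729527 + 0.07356563·0.07349929) = 40.707027
y = r_b·(sin φ − φ·cos φ) = 40.597321·(0.07349929 − 0.07356563·0.99729527) = 0.005385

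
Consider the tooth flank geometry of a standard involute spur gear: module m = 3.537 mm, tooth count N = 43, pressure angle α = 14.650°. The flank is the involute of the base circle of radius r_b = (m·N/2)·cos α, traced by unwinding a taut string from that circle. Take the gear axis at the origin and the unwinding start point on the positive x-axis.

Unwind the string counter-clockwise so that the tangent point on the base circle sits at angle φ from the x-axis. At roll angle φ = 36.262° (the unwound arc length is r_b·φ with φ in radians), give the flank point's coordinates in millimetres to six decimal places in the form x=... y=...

x=86.865075 y=5.971578

pitch radius r_p = m·N/2 = 3.537·43/2 = 76.045500
base radius r_b = r_p·cos α = 76.045500·cos 14.650° = 73.573172
roll angle φ = 36.262° = 0.63289129 rad
x = r_b·(cos φ + φ·sin φ) = 73.573172·(0.80632074 + 0.63289129·0.59147854) = 86.865075
y = r_b·(sin φ − φ·cos φ) = 73.573172·(0.59147854 − 0.63289129·0.80632074) = 5.971578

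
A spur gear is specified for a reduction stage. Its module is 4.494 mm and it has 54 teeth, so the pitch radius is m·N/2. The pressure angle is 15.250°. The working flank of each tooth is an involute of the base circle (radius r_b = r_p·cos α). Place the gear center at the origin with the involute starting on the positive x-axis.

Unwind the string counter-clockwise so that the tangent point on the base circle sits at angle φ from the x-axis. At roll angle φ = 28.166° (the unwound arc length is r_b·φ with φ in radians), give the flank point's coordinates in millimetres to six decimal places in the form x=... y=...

pitch radius r_p = m·N/2 = 4.494·54/2 = 121.338000
base radius r_b = r_p·cos α = 121.338000·cos 15.250° = 117.065364
roll angle φ = 28.166° = 0.49158944 rad
x = r_b·(cos φ + φ·sin φ) = 117.065364·(0.88158371 + 0.49158944·0.47202771) = 130.367215
y = r_b·(sin φ − φ·cos φ) = 117.065364·(0.47202771 − 0.49158944·0.88158371) = 4.524631

x=130.367215 y=4.524631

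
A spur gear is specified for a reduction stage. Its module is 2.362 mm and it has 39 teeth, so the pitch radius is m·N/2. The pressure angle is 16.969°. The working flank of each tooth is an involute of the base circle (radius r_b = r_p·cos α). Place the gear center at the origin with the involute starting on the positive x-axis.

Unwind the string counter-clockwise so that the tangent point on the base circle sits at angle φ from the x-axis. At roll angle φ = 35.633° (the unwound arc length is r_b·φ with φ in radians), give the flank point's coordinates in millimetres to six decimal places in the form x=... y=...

pitch radius r_p = m·N/2 = 2.362·39/2 = 46.059000
base radius r_b = r_p·cos α = 46.059000·cos 16.969° = 44.053720
roll angle φ = 35.633° = 0.62191317 rad
x = r_b·(cos φ + φ·sin φ) = 44.053720·(0.81276535 + 0.62191317·0.58259119) = 51.766931
y = r_b·(sin φ − φ·cos φ) = 44.053720·(0.58259119 − 0.62191317·0.81276535) = 3.397498

x=51.766931 y=3.397498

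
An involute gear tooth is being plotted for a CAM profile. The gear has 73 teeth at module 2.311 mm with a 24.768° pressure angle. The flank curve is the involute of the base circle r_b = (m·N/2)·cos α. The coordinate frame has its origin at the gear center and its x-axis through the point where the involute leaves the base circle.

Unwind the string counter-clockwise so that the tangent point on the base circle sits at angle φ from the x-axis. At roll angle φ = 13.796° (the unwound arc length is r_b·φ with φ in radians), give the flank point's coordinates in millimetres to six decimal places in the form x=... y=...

x=78.780381 y=0.354352

pitch radius r_p = m·N/2 = 2.311·73/2 = 84.351500
base radius r_b = r_p·cos α = 84.351500·cos 24.768° = 76.592141
roll angle φ = 13.796° = 0.24078562 rad
x = r_b·(cos φ + φ·sin φ) = 76.592141·(0.97115093 + 0.24078562·0.23846566) = 78.780381
y = r_b·(sin φ − φ·cos φ) = 76.592141·(0.23846566 − 0.24078562·0.97115093) = 0.354352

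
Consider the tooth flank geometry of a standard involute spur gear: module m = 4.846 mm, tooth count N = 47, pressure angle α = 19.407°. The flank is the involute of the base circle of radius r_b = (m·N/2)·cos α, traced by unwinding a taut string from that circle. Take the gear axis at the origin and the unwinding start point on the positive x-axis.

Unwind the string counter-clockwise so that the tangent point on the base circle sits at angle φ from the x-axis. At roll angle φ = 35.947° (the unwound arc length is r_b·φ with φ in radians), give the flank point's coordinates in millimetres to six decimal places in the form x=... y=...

pitch radius r_p = m·N/2 = 4.846·47/2 = 113.881000
base radius r_b = r_p·cos α = 113.881000·cos 19.407° = 107.410517
roll angle φ = 35.947° = 0.62739351 rad
x = r_b·(cos φ + φ·sin φ) = 107.410517·(0.80956036 + 0.62739351·0.58703664) = 126.514911
y = r_b·(sin φ − φ·cos φ) = 107.410517·(0.58703664 − 0.62739351·0.80956036) = 8.498720

x=126.514911 y=8.498720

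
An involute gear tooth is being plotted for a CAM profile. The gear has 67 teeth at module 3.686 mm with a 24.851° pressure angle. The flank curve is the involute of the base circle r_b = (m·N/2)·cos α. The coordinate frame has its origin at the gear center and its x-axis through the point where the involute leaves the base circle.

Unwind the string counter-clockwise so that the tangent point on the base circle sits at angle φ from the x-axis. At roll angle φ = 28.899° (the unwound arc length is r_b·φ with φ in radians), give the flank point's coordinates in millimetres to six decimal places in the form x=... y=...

pitch radius r_p = m·N/2 = 3.686·67/2 = 123.481000
base radius r_b = r_p·cos α = 123.481000·cos 24.851° = 112.047123
roll angle φ = 28.899° = 0.50438270 rad
x = r_b·(cos φ + φ·sin φ) = 112.047123·(0.87547296 + 0.50438270·0.48326710) = 125.405889
y = r_b·(sin φ − φ·cos φ) = 112.047123·(0.48326710 − 0.50438270·0.87547296) = 4.671658

x=125.405889 y=4.671658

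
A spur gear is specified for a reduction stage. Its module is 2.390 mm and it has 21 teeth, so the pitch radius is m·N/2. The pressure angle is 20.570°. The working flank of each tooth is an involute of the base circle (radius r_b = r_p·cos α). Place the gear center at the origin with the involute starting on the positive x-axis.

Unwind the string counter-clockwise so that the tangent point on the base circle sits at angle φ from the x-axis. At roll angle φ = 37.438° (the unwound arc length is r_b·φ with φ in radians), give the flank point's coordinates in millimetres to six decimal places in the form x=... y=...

x=27.987874 y=2.092994

pitch radius r_p = m·N/2 = 2.390·21/2 = 25.095000
base radius r_b = r_p·cos α = 25.095000·cos 20.570° = 23.495034
roll angle φ = 37.438° = 0.65341637 rad
x = r_b·(cos φ + φ·sin φ) = 23.495034·(0.79401162 + 0.65341637·0.60790258) = 27.987874
y = r_b·(sin φ − φ·cos φ) = 23.495034·(0.60790258 − 0.65341637·0.79401162) = 2.092994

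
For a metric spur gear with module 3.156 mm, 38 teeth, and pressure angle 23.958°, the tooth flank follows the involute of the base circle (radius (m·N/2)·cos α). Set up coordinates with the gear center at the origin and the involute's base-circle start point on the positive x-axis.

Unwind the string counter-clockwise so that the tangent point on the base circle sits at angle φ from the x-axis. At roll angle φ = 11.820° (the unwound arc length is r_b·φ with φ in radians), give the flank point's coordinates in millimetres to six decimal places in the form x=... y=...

pitch radius r_p = m·N/2 = 3.156·38/2 = 59.964000
base radius r_b = r_p·cos α = 59.964000·cos 23.958° = 54.797704
roll angle φ = 11.820° = 0.20629792 rad
x = r_b·(cos φ + φ·sin φ) = 54.797704·(0.97879595 + 0.20629792·0.20483773) = 55.951389
y = r_b·(sin φ − φ·cos φ) = 54.797704·(0.20483773 − 0.20629792·0.97879595) = 0.159689

x=55.951389 y=0.159689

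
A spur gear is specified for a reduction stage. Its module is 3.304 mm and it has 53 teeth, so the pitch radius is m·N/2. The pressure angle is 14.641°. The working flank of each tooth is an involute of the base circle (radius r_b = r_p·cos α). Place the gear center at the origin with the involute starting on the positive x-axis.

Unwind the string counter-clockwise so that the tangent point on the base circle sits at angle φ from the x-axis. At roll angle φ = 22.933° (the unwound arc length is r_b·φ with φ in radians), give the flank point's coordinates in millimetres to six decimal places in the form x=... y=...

pitch radius r_p = m·N/2 = 3.304·53/2 = 87.556000
base radius r_b = r_p·cos α = 87.556000·cos 14.641° = 84.712929
roll angle φ = 22.933° = 0.40025636 rad
x = r_b·(cos φ + φ·sin φ) = 84.712929·(0.92096113 + 0.40025636·0.38965445) = 91.229285
y = r_b·(sin φ − φ·cos φ) = 84.712929·(0.38965445 − 0.40025636·0.92096113) = 1.781843

x=91.229285 y=1.781843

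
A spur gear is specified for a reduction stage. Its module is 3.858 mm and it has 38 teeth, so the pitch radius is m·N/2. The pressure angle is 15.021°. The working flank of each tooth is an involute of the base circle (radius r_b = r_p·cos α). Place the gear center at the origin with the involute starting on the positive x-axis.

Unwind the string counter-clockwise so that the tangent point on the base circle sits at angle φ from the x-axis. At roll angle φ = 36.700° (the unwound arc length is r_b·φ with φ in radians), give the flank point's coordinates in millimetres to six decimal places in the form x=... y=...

pitch radius r_p = m·N/2 = 3.858·38/2 = 73.302000
base radius r_b = r_p·cos α = 73.302000·cos 15.021° = 70.797337
roll angle φ = 36.700° = 0.64053584 rad
x = r_b·(cos φ + φ·sin φ) = 70.797337·(0.80177564 + 0.64053584·0.59762515) = 83.864823
y = r_b·(sin φ − φ·cos φ) = 70.797337·(0.59762515 − 0.64053584·0.80177564) = 5.951161

x=83.864823 y=5.951161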